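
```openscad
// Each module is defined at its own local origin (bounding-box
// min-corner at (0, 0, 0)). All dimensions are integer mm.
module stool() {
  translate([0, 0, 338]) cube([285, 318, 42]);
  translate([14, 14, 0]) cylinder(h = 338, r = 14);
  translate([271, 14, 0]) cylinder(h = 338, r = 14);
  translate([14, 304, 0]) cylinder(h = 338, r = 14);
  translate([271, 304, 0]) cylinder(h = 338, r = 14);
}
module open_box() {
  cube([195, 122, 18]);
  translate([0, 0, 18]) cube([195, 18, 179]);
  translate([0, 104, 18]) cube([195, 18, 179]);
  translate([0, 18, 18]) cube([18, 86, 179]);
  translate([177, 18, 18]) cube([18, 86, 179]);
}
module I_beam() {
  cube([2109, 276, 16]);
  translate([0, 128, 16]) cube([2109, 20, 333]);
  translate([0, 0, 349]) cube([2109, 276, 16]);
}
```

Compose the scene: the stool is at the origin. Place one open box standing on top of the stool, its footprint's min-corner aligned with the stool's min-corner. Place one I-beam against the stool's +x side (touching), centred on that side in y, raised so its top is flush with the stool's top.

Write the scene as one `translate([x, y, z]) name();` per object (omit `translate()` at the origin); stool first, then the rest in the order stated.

stool();
translate([0, 0, 380]) open_box();
translate([285, 21, 15]) I_beam();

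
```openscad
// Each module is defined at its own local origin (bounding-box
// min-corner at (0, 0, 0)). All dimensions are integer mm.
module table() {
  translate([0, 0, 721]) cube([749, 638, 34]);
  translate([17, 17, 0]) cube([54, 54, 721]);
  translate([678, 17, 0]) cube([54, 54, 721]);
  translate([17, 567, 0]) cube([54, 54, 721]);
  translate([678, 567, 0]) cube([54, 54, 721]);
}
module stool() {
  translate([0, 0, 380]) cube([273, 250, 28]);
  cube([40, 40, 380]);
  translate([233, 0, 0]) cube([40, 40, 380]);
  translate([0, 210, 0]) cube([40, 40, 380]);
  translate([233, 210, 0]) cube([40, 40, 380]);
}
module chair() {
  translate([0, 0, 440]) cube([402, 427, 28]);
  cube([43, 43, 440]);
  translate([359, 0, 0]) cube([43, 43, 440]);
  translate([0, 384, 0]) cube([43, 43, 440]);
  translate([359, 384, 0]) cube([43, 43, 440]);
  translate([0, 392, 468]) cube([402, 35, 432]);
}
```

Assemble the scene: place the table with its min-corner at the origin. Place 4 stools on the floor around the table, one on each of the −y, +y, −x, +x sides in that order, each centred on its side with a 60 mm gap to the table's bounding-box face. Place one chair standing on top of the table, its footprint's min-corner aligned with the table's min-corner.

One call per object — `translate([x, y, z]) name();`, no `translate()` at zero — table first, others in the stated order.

table();
translate([238, -310, 0]) stool();
translate([238, 698, 0]) stool();
translate([-333, 194, 0]) stool();
translate([809, 194, 0]) stool();
translate([0, 0, 755]) chair();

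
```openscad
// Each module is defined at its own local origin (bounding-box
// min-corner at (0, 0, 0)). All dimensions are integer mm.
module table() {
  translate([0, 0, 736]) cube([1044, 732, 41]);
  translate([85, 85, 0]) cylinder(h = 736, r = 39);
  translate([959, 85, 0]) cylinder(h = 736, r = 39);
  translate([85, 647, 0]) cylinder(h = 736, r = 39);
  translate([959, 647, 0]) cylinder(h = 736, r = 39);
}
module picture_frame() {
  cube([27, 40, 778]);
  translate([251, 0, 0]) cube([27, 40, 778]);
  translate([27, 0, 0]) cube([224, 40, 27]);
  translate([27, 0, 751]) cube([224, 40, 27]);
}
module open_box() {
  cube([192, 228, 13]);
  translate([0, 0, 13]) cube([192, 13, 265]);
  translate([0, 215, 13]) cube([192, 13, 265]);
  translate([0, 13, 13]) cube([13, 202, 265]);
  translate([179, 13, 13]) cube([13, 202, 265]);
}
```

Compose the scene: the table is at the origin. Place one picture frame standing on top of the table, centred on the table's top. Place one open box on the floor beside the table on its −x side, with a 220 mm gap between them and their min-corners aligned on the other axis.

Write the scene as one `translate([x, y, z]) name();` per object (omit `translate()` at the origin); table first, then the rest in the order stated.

table();
translate([383, 346, 777]) picture_frame();
translate([-412, 0, 0]) open_box();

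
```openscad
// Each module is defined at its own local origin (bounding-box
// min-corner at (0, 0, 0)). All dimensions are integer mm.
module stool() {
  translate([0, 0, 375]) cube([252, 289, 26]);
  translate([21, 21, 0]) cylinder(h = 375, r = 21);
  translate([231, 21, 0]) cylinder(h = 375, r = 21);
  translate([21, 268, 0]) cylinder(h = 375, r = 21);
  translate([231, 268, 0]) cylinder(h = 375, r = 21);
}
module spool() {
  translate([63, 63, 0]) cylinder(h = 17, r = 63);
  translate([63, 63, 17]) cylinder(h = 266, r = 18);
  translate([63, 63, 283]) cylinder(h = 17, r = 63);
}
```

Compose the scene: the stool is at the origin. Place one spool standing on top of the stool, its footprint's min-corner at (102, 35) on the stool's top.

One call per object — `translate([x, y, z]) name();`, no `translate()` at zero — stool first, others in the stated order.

stool();
translate([102, 35, 401]) spool();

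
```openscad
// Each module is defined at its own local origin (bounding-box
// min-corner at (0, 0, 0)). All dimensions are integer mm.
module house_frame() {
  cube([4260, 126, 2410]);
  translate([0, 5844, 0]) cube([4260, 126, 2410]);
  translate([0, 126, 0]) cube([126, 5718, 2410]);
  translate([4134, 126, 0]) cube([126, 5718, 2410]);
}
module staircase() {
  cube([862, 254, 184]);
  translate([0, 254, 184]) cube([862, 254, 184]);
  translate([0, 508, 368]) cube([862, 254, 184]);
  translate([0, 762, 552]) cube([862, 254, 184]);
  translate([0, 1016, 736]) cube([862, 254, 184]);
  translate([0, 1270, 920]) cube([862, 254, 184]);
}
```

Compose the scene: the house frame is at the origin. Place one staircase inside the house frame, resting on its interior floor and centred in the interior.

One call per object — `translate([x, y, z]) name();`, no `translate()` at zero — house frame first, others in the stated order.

house_frame();
translate([1699, 2223, 0]) staircase();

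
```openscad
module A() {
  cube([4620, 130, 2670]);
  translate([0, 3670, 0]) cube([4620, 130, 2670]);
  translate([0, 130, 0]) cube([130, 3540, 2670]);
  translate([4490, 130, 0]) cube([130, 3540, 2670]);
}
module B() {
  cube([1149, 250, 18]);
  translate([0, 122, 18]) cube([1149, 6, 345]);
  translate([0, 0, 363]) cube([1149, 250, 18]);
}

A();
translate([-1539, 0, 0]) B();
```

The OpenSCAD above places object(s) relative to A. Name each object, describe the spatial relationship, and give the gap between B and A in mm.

A is a house frame. B is an I-beam. The I-beam is on the floor beside the house frame on its −x side. The gap between the I-beam and the house frame is 390 mm.

The I-beam's nearest face is 390 mm from the house frame's −x face.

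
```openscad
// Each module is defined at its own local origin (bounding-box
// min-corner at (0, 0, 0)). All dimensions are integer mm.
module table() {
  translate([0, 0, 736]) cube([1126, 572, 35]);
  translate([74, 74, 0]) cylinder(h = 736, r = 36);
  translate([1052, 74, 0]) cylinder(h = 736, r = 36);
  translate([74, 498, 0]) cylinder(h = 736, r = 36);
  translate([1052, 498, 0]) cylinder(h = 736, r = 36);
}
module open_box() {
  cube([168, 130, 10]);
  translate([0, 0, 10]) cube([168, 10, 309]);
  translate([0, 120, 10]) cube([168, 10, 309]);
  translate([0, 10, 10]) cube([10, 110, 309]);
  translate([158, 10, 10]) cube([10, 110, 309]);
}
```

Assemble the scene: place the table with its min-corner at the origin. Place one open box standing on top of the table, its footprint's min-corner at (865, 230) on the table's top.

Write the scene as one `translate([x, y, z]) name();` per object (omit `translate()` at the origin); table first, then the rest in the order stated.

table();
translate([865, 230, 771]) open_box();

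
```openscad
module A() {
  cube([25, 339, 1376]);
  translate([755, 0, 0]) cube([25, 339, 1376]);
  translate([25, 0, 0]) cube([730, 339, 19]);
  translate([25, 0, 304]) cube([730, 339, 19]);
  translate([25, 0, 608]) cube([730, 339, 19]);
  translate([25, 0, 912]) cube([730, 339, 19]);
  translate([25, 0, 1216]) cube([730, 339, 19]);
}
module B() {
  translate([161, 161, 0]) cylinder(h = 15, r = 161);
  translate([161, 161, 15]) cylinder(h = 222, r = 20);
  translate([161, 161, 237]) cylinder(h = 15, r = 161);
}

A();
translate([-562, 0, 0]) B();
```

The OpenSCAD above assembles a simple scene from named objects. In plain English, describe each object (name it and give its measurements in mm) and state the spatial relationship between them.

A is a bookshelf 780 mm wide overall, 339 mm deep and 1376 mm tall. The two sides are 25 mm thick vertical panels. 5 horizontal shelves of 19 mm thickness span between the inner faces of the sides; the lowest shelf sits on the floor and shelves are stacked with a clear vertical gap of 285 mm between each pair.

B is a spool: two coaxial disc flanges of radius 161 mm and thickness 15 mm, joined by a core cylinder of radius 20 mm and height 222 mm. The lower flange rests on z = 0 and the three cylinders share a vertical axis.

The spool is on the floor beside the bookshelf on its −x side.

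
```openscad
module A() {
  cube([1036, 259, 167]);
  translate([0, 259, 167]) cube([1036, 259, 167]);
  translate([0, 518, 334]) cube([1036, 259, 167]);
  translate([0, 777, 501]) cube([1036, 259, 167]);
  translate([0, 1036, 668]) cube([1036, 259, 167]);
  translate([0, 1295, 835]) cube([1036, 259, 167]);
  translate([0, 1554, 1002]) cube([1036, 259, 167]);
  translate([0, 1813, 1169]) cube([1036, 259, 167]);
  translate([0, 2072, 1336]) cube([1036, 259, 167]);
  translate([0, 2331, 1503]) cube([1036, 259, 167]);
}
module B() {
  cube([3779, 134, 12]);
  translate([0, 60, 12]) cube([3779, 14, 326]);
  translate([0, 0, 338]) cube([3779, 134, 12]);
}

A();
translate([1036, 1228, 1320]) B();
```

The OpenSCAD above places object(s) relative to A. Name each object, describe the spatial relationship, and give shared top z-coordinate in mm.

A is a staircase. B is an I-beam. The I-beam is beside the staircase with their tops flush at z = 1670. The shared top z-coordinate is 1670 mm.

Both tops at z = 1670 mm.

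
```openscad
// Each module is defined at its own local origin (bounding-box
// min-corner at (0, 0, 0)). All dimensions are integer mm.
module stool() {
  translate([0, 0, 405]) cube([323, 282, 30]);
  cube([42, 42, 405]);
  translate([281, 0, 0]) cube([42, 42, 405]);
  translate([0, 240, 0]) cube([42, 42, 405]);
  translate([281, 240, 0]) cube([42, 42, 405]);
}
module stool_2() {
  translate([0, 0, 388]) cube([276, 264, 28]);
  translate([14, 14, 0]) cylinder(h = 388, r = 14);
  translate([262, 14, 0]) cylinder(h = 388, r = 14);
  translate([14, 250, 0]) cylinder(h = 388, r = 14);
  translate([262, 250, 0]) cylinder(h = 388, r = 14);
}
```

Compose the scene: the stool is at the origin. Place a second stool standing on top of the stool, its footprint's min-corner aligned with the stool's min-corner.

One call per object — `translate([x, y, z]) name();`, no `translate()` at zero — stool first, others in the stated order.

stool();
translate([0, 0, 435]) stool_2();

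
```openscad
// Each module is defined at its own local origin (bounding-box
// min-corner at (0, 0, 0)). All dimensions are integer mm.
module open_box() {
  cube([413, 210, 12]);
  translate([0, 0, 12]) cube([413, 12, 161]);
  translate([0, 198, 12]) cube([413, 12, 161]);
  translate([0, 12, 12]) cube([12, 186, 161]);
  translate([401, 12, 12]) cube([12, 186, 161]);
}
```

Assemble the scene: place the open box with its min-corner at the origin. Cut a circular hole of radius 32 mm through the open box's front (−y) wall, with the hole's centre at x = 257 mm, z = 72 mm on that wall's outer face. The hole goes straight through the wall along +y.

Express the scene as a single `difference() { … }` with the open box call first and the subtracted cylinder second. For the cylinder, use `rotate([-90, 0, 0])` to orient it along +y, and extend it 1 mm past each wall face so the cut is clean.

difference() {
  open_box();
  translate([257, -1, 72]) rotate([-90, 0, 0]) cylinder(h = 14, r = 32);
}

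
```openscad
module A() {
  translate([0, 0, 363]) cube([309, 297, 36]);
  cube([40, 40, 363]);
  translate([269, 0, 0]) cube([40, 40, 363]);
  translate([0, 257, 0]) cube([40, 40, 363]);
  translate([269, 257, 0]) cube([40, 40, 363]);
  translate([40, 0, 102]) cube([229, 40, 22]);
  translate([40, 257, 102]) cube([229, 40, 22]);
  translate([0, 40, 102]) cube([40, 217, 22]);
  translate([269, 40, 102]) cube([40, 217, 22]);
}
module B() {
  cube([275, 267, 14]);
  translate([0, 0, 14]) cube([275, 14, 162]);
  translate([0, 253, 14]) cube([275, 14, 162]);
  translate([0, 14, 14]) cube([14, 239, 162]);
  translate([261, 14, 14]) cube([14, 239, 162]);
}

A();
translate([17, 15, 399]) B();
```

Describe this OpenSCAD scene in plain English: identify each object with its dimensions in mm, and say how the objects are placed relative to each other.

A is a four-legged stool. The seat is a 309×297×36 mm slab whose top surface is at z = 399 mm; four square legs, each 40×40 mm in cross-section, run from the floor (z = 0) to the underside of the seat, each flush with a corner of the seat. Four stretchers, 40 mm wide and 22 mm tall, connect adjacent legs with their undersides at z = 102 mm, each running between the inner faces of the legs it joins and aligned with the legs' outer faces on the other axis.

B is an open-topped rectangular box: outside dimensions 275×267×176 mm, with a uniform wall and base thickness of 14 mm. The base is a full 275×267 slab on the floor; four walls sit on top of the base. The front and back walls (the −y and +y sides) span the full width; the two side walls fit between them.

The open box is on top of the stool, centred.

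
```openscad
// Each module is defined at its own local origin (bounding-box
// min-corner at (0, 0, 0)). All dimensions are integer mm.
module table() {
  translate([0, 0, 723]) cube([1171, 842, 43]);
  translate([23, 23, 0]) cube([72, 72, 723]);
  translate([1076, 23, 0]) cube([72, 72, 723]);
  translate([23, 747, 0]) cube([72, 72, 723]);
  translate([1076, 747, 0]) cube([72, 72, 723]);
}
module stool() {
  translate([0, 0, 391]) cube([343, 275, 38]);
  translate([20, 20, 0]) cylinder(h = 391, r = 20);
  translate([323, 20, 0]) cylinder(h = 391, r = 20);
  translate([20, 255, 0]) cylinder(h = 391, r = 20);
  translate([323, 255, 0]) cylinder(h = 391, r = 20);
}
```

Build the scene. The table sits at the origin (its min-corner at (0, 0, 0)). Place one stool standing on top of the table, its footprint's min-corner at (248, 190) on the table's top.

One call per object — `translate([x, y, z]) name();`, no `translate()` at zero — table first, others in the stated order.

table();
translate([248, 190, 766]) stool();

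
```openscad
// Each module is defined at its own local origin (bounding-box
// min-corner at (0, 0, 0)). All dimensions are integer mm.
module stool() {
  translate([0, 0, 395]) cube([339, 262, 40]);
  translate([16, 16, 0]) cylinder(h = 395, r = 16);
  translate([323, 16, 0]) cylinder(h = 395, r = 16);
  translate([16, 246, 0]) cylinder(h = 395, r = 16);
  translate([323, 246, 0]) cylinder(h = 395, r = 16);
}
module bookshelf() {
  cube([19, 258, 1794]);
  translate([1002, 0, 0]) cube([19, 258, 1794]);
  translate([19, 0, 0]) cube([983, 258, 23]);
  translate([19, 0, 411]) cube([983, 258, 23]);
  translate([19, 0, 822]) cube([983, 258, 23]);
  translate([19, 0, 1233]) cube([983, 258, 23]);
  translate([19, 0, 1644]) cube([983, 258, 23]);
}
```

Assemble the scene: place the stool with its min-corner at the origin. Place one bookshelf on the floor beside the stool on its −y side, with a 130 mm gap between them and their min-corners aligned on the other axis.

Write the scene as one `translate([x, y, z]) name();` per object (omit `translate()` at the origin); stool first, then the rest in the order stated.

stool();
translate([0, -388, 0]) bookshelf();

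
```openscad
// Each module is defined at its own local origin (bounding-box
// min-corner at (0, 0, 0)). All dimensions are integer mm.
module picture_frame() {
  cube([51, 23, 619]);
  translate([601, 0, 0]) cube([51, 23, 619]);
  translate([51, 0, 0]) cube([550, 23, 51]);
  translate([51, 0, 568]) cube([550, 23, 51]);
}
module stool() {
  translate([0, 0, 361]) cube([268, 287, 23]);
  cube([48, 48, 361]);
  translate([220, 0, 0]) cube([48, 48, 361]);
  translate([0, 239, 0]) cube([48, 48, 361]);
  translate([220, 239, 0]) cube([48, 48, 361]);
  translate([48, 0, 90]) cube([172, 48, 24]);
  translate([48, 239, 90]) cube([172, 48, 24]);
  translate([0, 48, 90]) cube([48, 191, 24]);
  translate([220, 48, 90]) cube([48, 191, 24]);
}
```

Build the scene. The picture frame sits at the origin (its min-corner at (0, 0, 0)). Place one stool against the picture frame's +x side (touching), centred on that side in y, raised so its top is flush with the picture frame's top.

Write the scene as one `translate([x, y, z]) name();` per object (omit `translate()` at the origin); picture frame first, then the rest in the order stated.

picture_frame();
translate([652, -132, 235]) stool();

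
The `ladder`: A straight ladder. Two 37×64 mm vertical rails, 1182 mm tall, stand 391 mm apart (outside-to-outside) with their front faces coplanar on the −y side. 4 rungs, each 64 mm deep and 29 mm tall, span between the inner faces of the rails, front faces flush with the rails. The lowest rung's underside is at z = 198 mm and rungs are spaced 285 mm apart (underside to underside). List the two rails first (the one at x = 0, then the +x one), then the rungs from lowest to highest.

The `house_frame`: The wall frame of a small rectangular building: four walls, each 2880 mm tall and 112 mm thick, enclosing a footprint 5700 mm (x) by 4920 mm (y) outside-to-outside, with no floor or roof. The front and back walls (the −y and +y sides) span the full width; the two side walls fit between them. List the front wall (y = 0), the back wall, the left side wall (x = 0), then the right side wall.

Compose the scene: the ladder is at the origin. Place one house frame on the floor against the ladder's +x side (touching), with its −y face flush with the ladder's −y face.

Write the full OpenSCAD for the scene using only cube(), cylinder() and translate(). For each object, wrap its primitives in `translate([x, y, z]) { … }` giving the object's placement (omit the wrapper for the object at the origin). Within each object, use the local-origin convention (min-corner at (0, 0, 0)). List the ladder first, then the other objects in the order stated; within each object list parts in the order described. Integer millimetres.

cube([37, 64, 1182]);
translate([354, 0, 0]) cube([37, 64, 1182]);
translate([37, 0, 198]) cube([317, 64, 29]);
translate([37, 0, 483]) cube([317, 64, 29]);
translate([37, 0, 768]) cube([317, 64, 29]);
translate([37, 0, 1053]) cube([317, 64, 29]);
translate([391, 0, 0]) {
  cube([5700, 112, 2880]);
  translate([0, 4808, 0]) cube([5700, 112, 2880]);
  translate([0, 112, 0]) cube([112, 4696, 2880]);
  translate([5588, 112, 0]) cube([112, 4696, 2880]);
}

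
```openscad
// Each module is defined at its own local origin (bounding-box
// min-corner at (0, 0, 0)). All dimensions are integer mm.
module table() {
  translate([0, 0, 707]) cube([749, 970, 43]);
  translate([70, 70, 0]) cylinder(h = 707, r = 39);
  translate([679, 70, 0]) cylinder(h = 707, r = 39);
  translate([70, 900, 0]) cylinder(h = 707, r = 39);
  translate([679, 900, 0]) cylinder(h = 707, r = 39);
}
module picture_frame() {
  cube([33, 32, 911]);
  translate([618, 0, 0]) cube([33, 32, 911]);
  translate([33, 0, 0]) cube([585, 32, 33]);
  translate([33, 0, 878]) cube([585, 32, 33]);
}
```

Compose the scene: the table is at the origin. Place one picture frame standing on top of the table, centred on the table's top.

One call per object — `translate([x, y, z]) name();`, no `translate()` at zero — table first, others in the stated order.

table();
translate([49, 469, 750]) picture_frame();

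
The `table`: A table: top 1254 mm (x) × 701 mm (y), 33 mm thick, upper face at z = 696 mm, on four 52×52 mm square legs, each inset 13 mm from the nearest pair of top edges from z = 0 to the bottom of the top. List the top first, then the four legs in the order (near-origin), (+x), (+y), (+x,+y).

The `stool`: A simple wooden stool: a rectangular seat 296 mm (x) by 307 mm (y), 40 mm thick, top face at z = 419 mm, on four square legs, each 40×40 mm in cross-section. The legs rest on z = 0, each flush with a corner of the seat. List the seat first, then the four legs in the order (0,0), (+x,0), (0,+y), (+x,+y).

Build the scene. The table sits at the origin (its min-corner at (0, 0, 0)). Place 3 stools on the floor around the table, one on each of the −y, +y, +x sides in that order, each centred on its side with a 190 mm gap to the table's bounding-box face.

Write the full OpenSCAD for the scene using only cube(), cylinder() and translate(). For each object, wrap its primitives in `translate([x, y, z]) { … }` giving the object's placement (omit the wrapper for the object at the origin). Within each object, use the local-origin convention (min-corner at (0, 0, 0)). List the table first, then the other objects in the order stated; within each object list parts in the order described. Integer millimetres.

translate([0, 0, 663]) cube([1254, 701, 33]);
translate([13, 13, 0]) cube([52, 52, 663]);
translate([1189, 13, 0]) cube([52, 52, 663]);
translate([13, 636, 0]) cube([52, 52, 663]);
translate([1189, 636, 0]) cube([52, 52, 663]);
translate([479, -497, 0]) {
  translate([0, 0, 379]) cube([296, 307, 40]);
  cube([40, 40, 379]);
  translate([256, 0, 0]) cube([40, 40, 379]);
  translate([0, 267, 0]) cube([40, 40, 379]);
  translate([256, 267, 0]) cube([40, 40, 379]);
}
translate([479, 891, 0]) {
  translate([0, 0, 379]) cube([296, 307, 40]);
  cube([40, 40, 379]);
  translate([256, 0, 0]) cube([40, 40, 379]);
  translate([0, 267, 0]) cube([40, 40, 379]);
  translate([256, 267, 0]) cube([40, 40, 379]);
}
translate([1444, 197, 0]) {
  translate([0, 0, 379]) cube([296, 307, 40]);
  cube([40, 40, 379]);
  translate([256, 0, 0]) cube([40, 40, 379]);
  translate([0, 267, 0]) cube([40, 40, 379]);
  translate([256, 267, 0]) cube([40, 40, 379]);
}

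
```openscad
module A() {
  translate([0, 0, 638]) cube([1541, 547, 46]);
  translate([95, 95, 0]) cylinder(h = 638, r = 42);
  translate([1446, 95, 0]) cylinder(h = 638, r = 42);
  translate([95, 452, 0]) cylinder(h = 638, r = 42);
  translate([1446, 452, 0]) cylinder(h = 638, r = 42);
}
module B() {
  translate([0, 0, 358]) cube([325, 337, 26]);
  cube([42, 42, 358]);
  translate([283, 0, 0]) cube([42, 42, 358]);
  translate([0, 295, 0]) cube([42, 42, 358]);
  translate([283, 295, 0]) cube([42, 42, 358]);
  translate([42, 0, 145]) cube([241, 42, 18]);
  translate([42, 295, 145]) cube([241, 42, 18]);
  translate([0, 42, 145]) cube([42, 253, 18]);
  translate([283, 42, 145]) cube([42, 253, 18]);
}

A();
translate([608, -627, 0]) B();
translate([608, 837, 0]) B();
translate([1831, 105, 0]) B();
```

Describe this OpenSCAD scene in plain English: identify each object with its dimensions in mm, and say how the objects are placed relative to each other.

A is a table: top 1541 mm (x) × 547 mm (y), 46 mm thick, upper face at z = 684 mm, on four round legs of 84 mm diameter, each leg's bounding box inset 53 mm from the nearest pair of top edges, running from z = 0 to the bottom of the top.

B is a four-legged stool. The seat is a 325×337×26 mm slab whose top surface is at z = 384 mm; four square legs, each 42×42 mm in cross-section, run from the floor (z = 0) to the underside of the seat, each flush with a corner of the seat. Four stretchers, 42 mm wide and 18 mm tall, connect adjacent legs with their undersides at z = 145 mm, each running between the inner faces of the legs it joins and aligned with the legs' outer faces on the other axis.

Three stools sit around the table at the −y, +y, +x sides.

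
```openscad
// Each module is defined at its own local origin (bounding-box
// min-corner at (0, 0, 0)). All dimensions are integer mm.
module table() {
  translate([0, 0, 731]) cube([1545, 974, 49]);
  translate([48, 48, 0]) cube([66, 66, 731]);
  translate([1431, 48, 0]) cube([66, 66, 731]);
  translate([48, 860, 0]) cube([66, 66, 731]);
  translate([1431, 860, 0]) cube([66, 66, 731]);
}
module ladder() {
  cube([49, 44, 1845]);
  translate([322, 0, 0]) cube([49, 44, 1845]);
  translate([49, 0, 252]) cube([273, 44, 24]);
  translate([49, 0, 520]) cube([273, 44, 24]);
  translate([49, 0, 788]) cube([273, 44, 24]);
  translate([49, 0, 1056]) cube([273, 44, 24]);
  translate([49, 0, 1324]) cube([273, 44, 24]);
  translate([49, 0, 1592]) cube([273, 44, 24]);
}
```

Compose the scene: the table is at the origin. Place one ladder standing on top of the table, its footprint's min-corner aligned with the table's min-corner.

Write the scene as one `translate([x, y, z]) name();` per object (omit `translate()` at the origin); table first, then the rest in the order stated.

table();
translate([0, 0, 780]) ladder();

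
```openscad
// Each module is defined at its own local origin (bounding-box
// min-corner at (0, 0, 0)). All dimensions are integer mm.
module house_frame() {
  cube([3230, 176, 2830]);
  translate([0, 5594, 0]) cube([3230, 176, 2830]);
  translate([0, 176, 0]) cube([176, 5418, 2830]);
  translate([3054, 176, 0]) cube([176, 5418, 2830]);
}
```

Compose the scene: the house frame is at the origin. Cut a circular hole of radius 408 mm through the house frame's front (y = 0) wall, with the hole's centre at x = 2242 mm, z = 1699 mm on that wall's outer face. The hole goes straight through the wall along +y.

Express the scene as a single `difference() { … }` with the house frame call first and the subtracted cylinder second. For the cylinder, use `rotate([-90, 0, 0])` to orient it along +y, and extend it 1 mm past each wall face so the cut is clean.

difference() {
  house_frame();
  translate([2242, -1, 1699]) rotate([-90, 0, 0]) cylinder(h = 178, r = 408);
}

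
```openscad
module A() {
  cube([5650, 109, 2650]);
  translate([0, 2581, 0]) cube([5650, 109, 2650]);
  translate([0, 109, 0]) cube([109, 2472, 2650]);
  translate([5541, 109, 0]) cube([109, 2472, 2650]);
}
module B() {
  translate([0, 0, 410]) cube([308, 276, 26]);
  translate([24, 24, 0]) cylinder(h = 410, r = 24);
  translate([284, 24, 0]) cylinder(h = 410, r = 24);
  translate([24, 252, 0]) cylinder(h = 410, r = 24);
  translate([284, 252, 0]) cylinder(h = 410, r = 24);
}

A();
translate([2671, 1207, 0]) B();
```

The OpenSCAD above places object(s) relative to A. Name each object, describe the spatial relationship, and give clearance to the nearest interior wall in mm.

Clearances: x = 2562, y = 1098; minimum 1098 mm.

A is a house frame. B is a stool. The stool sits inside the house frame, centred. The clearance to the nearest interior wall is 1098 mm.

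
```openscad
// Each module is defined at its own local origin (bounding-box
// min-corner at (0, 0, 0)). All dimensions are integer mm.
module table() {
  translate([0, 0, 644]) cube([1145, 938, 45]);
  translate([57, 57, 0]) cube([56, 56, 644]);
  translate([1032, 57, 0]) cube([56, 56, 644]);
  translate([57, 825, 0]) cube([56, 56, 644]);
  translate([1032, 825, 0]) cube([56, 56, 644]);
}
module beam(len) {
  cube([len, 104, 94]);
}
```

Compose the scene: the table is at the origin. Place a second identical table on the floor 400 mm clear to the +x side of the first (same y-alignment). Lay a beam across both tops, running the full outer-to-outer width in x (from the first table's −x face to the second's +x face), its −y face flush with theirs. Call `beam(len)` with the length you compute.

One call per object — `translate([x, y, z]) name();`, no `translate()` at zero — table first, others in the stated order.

table();
translate([1545, 0, 0]) table();
translate([0, 0, 689]) beam(2690);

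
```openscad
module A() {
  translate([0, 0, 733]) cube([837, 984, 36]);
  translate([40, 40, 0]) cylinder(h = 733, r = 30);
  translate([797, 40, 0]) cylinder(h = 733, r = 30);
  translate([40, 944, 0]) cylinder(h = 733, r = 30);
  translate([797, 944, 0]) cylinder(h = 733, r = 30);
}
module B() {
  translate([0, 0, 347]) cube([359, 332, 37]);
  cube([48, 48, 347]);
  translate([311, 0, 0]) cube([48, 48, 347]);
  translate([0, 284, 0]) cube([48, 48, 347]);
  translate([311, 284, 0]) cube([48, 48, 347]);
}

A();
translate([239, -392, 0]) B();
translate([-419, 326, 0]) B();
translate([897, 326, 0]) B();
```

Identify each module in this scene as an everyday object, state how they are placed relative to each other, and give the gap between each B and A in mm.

A is a table. B is a stool. Three stools sit around the table at the −y, −x, +x sides. The gap between each stool and the table is 60 mm.

Each stool's nearest face is 60 mm from the table's bounding box.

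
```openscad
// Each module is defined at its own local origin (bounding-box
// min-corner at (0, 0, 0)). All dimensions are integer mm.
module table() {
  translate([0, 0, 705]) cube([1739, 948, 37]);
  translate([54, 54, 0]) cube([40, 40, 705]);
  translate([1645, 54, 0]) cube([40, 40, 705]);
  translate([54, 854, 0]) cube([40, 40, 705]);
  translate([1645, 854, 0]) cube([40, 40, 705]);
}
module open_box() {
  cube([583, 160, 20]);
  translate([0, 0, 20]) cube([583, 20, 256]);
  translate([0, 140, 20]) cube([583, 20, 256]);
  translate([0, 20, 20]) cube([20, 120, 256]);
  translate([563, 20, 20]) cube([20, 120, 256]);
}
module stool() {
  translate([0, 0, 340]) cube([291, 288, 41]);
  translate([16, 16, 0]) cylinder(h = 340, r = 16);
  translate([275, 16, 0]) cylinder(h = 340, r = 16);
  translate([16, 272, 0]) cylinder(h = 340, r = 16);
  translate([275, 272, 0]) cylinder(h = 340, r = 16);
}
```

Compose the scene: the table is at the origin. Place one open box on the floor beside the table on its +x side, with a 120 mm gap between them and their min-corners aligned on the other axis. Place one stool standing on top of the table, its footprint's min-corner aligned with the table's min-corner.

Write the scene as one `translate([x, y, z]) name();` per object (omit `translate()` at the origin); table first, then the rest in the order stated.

table();
translate([1859, 0, 0]) open_box();
translate([0, 0, 742]) stool();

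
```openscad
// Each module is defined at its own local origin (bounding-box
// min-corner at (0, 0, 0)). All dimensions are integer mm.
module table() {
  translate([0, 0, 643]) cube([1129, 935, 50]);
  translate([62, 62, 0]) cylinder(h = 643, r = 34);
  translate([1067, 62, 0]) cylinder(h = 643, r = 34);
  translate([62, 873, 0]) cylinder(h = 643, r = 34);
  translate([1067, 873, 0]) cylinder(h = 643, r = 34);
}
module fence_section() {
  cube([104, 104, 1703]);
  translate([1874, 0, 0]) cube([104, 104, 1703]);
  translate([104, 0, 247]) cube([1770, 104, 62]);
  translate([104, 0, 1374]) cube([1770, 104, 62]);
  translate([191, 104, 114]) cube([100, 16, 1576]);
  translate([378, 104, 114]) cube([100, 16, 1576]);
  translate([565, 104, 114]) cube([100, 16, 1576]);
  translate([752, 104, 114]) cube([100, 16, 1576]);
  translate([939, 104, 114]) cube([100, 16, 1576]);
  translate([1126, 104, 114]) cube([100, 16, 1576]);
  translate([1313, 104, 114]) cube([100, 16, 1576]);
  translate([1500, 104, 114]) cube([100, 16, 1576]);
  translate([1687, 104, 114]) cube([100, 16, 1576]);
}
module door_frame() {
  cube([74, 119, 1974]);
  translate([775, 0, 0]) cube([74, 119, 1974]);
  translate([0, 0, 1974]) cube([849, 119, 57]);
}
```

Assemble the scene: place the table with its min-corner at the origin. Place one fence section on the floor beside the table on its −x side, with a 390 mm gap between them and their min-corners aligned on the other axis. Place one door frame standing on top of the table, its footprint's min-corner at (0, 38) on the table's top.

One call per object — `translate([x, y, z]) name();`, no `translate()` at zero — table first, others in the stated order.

table();
translate([-2368, 0, 0]) fence_section();
translate([0, 38, 693]) door_frame();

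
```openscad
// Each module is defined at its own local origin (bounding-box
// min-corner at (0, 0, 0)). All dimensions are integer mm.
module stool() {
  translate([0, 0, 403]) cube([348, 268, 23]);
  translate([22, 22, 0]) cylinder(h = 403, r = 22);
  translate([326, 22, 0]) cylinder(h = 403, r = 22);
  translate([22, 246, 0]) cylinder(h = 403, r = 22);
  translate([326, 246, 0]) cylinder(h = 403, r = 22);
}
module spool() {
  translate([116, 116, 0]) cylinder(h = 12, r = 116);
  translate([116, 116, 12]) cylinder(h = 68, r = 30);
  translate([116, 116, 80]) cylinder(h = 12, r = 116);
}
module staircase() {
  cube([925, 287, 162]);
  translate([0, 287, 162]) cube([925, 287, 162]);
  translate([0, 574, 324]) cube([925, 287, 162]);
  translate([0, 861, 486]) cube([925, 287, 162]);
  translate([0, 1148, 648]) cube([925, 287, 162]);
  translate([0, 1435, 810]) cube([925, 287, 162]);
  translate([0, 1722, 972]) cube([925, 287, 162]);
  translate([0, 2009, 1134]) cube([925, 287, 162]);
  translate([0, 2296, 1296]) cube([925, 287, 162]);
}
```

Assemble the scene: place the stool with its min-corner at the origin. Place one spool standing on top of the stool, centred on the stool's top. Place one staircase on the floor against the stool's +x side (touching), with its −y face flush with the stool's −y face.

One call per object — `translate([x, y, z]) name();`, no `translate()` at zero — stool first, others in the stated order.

stool();
translate([58, 18, 426]) spool();
translate([348, 0, 0]) staircase();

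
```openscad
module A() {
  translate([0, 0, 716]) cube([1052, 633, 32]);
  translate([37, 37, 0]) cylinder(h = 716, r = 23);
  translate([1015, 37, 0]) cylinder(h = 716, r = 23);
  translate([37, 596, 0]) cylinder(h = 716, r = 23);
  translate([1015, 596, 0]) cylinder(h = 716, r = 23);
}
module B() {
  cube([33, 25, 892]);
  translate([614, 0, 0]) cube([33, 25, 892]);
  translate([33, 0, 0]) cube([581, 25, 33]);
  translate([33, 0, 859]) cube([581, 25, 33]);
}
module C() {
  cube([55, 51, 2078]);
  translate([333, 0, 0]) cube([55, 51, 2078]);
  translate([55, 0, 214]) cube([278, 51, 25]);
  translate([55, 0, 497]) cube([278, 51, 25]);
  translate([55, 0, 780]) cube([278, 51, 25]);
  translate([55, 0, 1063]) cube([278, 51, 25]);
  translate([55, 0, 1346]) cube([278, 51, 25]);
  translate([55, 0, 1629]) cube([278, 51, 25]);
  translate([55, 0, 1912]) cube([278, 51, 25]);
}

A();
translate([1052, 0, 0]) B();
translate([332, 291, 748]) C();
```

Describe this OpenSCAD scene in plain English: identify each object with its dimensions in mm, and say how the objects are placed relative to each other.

A is a table with a 1052×633 mm rectangular top, 32 mm thick, top surface at z = 748 mm, supported by four round legs of 46 mm diameter, each leg's bounding box inset 14 mm from the nearest pair of top edges, running from the floor.

B is a rectangular picture frame lying in the x–z plane (depth along y). The opening is 581 mm wide (x) by 826 mm tall (z), surrounded by a border 33 mm wide on all four sides. The frame is 25 mm deep and is made of two full-height vertical stiles with two horizontal rails fitted between them.

C is a straight ladder. Two 55×51 mm vertical rails, 2078 mm tall, stand 388 mm apart (outside-to-outside) with their front faces coplanar on the −y side. 7 rungs, each 51 mm deep and 25 mm tall, span between the inner faces of the rails, front faces flush with the rails. The lowest rung's underside is at z = 214 mm and rungs are spaced 283 mm apart (underside to underside).

The picture frame is against the table's +x side, with their −y faces flush. The ladder is on top of the table, centred.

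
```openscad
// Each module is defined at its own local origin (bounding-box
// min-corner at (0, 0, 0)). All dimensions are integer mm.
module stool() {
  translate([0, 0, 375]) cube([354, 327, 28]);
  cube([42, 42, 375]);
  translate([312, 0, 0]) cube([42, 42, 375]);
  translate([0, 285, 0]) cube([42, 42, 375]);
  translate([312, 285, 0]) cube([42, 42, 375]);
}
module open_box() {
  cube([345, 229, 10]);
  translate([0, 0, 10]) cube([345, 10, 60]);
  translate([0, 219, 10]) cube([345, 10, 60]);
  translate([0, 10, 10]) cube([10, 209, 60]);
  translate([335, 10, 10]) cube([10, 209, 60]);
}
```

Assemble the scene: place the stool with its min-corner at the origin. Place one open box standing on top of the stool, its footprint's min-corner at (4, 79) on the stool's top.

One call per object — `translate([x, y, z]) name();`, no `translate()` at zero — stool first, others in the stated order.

stool();
translate([4, 79, 403]) open_box();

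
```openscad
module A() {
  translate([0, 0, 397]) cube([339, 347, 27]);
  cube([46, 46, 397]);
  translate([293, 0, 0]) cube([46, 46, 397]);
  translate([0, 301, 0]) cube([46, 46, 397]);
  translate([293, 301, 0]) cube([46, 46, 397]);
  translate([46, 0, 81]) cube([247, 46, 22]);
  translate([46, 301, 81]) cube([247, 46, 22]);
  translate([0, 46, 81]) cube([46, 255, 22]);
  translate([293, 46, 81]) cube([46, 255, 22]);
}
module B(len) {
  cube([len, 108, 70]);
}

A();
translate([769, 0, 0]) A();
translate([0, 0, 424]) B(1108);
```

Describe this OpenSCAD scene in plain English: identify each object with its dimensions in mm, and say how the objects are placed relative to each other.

A is a four-legged stool. The seat is a 339×347×27 mm slab whose top surface is at z = 424 mm; four square legs, each 46×46 mm in cross-section, run from the floor (z = 0) to the underside of the seat, each flush with a corner of the seat. Four stretchers, 46 mm wide and 22 mm tall, connect adjacent legs with their undersides at z = 81 mm, each running between the inner faces of the legs it joins and aligned with the legs' outer faces on the other axis.

B is a rectangular beam 1108 mm long (x), 108 mm deep (y), 70 mm thick (z).

The beam spans the tops of two stools placed 430 mm apart, resting at z = 424 mm.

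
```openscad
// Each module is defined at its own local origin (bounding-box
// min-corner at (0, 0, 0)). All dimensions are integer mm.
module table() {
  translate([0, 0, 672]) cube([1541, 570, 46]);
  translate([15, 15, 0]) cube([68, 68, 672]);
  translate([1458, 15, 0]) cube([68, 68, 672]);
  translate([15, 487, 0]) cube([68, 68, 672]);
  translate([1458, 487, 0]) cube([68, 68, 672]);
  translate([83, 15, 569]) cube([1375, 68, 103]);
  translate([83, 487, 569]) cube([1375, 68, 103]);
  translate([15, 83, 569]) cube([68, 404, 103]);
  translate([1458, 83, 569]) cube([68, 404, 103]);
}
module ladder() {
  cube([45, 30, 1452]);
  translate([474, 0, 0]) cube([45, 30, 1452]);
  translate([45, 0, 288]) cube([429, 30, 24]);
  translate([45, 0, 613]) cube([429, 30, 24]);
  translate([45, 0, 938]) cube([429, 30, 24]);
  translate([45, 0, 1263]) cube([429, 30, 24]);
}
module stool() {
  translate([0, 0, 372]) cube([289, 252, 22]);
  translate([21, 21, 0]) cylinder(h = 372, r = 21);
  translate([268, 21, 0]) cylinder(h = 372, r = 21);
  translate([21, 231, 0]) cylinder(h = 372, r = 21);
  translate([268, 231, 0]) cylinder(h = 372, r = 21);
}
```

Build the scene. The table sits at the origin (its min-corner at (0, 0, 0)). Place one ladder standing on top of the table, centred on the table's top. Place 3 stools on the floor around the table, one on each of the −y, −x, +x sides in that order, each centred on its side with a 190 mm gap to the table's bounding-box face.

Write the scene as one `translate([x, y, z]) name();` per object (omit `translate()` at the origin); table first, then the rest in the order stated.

table();
translate([511, 270, 718]) ladder();
translate([626, -442, 0]) stool();
translate([-479, 159, 0]) stool();
translate([1731, 159, 0]) stool();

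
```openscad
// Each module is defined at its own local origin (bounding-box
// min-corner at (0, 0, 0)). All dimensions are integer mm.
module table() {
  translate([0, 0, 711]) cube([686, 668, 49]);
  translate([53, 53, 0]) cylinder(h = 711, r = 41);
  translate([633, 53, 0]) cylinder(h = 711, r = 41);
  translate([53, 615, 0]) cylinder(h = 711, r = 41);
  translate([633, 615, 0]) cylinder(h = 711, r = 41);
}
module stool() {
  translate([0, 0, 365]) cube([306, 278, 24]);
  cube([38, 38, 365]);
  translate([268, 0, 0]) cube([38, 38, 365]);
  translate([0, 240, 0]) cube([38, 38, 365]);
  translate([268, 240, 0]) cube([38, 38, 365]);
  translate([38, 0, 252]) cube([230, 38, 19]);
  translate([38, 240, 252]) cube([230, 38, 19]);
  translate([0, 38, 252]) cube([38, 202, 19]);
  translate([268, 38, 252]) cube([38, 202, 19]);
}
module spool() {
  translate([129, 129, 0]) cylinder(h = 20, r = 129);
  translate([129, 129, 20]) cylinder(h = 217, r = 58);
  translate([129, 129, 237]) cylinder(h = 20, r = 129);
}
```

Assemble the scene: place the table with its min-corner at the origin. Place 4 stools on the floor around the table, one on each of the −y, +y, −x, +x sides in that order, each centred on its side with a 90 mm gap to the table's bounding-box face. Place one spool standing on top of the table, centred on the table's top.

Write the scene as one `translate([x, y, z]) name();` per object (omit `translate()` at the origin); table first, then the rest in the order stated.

table();
translate([190, -368, 0]) stool();
translate([190, 758, 0]) stool();
translate([-396, 195, 0]) stool();
translate([776, 195, 0]) stool();
translate([214, 205, 760]) spool();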